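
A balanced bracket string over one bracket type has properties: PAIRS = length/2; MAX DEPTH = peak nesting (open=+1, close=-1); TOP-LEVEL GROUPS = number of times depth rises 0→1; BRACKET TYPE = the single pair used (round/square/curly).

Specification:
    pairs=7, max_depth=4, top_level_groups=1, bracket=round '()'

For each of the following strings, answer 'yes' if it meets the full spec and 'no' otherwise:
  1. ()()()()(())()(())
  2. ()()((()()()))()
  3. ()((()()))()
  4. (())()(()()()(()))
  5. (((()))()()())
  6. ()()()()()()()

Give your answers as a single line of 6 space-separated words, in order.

Answer: no no no no yes no

Derivation:
String 1 '()()()()(())()(())': depth seq [1 0 1 0 1 0 1 0 1 2 1 0 1 0 1 2 1 0]
  -> pairs=9 depth=2 groups=7 -> no
String 2 '()()((()()()))()': depth seq [1 0 1 0 1 2 3 2 3 2 3 2 1 0 1 0]
  -> pairs=8 depth=3 groups=4 -> no
String 3 '()((()()))()': depth seq [1 0 1 2 3 2 3 2 1 0 1 0]
  -> pairs=6 depth=3 groups=3 -> no
String 4 '(())()(()()()(()))': depth seq [1 2 1 0 1 0 1 2 1 2 1 2 1 2 3 2 1 0]
  -> pairs=9 depth=3 groups=3 -> no
String 5 '(((()))()()())': depth seq [1 2 3 4 3 2 1 2 1 2 1 2 1 0]
  -> pairs=7 depth=4 groups=1 -> yes
String 6 '()()()()()()()': depth seq [1 0 1 0 1 0 1 0 1 0 1 0 1 0]
  -> pairs=7 depth=1 groups=7 -> no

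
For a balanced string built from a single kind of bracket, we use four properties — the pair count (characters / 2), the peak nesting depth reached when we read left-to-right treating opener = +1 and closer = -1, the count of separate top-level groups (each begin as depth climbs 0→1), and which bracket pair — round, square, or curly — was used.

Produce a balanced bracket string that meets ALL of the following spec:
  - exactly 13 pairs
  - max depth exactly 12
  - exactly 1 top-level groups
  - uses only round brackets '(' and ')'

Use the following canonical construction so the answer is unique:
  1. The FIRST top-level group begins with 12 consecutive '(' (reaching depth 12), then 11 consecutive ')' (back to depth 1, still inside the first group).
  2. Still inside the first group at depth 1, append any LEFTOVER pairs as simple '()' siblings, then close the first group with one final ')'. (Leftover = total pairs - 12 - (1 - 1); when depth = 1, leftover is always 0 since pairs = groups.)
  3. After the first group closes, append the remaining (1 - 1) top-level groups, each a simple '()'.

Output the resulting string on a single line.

Spec: pairs=13 depth=12 groups=1
Leftover pairs = 13 - 12 - (1-1) = 1
First group: deep chain of depth 12 + 1 sibling pairs
Remaining 0 groups: simple '()' each

Answer: (((((((((((()))))))))))())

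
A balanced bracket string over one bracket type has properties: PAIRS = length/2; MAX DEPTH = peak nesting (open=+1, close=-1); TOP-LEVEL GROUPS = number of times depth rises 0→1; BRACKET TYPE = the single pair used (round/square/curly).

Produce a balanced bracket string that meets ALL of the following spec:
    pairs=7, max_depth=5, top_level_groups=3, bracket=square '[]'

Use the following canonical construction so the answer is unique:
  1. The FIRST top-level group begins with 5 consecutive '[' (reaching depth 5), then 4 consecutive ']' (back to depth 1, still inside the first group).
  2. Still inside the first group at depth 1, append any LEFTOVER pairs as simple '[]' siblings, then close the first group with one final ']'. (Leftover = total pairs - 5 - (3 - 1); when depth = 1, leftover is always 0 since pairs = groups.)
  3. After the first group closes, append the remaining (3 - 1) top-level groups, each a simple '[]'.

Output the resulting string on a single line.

Answer: [[[[[]]]]][][]

Derivation:
Spec: pairs=7 depth=5 groups=3
Leftover pairs = 7 - 5 - (3-1) = 0
First group: deep chain of depth 5 + 0 sibling pairs
Remaining 2 groups: simple '[]' each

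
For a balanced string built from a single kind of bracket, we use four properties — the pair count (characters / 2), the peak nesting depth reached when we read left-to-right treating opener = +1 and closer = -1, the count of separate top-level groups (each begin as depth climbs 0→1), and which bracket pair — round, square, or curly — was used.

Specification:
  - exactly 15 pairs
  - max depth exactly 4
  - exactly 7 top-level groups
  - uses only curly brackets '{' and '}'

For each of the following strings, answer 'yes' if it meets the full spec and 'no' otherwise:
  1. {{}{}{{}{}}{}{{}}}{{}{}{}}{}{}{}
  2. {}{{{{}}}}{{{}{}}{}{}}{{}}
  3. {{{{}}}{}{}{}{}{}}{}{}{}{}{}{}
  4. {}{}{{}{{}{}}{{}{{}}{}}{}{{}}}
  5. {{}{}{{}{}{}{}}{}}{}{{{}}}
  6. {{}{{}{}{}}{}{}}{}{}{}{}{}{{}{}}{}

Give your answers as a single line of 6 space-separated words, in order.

Answer: no no yes no no no

Derivation:
String 1 '{{}{}{{}{}}{}{{}}}{{}{}{}}{}{}{}': depth seq [1 2 1 2 1 2 3 2 3 2 1 2 1 2 3 2 1 0 1 2 1 2 1 2 1 0 1 0 1 0 1 0]
  -> pairs=16 depth=3 groups=5 -> no
String 2 '{}{{{{}}}}{{{}{}}{}{}}{{}}': depth seq [1 0 1 2 3 4 3 2 1 0 1 2 3 2 3 2 1 2 1 2 1 0 1 2 1 0]
  -> pairs=13 depth=4 groups=4 -> no
String 3 '{{{{}}}{}{}{}{}{}}{}{}{}{}{}{}': depth seq [1 2 3 4 3 2 1 2 1 2 1 2 1 2 1 2 1 0 1 0 1 0 1 0 1 0 1 0 1 0]
  -> pairs=15 depth=4 groups=7 -> yes
String 4 '{}{}{{}{{}{}}{{}{{}}{}}{}{{}}}': depth seq [1 0 1 0 1 2 1 2 3 2 3 2 1 2 3 2 3 4 3 2 3 2 1 2 1 2 3 2 1 0]
  -> pairs=15 depth=4 groups=3 -> no
String 5 '{{}{}{{}{}{}{}}{}}{}{{{}}}': depth seq [1 2 1 2 1 2 3 2 3 2 3 2 3 2 1 2 1 0 1 0 1 2 3 2 1 0]
  -> pairs=13 depth=3 groups=3 -> no
String 6 '{{}{{}{}{}}{}{}}{}{}{}{}{}{{}{}}{}': depth seq [1 2 1 2 3 2 3 2 3 2 1 2 1 2 1 0 1 0 1 0 1 0 1 0 1 0 1 2 1 2 1 0 1 0]
  -> pairs=17 depth=3 groups=8 -> no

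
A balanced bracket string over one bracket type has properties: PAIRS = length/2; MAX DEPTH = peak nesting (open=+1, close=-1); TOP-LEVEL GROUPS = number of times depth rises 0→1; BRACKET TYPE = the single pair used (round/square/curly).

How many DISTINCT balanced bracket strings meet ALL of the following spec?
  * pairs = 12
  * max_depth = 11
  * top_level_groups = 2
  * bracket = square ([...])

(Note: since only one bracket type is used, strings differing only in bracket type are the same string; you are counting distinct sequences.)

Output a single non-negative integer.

Spec: pairs=12 depth=11 groups=2
Count(depth <= 11) = 58786
Count(depth <= 10) = 58784
Count(depth == 11) = 58786 - 58784 = 2

Answer: 2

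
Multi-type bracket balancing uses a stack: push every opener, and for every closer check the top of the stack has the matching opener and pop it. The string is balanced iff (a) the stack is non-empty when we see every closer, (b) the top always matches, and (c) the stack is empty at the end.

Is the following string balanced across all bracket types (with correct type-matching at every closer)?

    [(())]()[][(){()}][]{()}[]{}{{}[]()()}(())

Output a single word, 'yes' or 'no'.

pos 0: push '['; stack = [
pos 1: push '('; stack = [(
pos 2: push '('; stack = [((
pos 3: ')' matches '('; pop; stack = [(
pos 4: ')' matches '('; pop; stack = [
pos 5: ']' matches '['; pop; stack = (empty)
pos 6: push '('; stack = (
pos 7: ')' matches '('; pop; stack = (empty)
pos 8: push '['; stack = [
pos 9: ']' matches '['; pop; stack = (empty)
pos 10: push '['; stack = [
pos 11: push '('; stack = [(
pos 12: ')' matches '('; pop; stack = [
pos 13: push '{'; stack = [{
pos 14: push '('; stack = [{(
pos 15: ')' matches '('; pop; stack = [{
pos 16: '}' matches '{'; pop; stack = [
pos 17: ']' matches '['; pop; stack = (empty)
pos 18: push '['; stack = [
pos 19: ']' matches '['; pop; stack = (empty)
pos 20: push '{'; stack = {
pos 21: push '('; stack = {(
pos 22: ')' matches '('; pop; stack = {
pos 23: '}' matches '{'; pop; stack = (empty)
pos 24: push '['; stack = [
pos 25: ']' matches '['; pop; stack = (empty)
pos 26: push '{'; stack = {
pos 27: '}' matches '{'; pop; stack = (empty)
pos 28: push '{'; stack = {
pos 29: push '{'; stack = {{
pos 30: '}' matches '{'; pop; stack = {
pos 31: push '['; stack = {[
pos 32: ']' matches '['; pop; stack = {
pos 33: push '('; stack = {(
pos 34: ')' matches '('; pop; stack = {
pos 35: push '('; stack = {(
pos 36: ')' matches '('; pop; stack = {
pos 37: '}' matches '{'; pop; stack = (empty)
pos 38: push '('; stack = (
pos 39: push '('; stack = ((
pos 40: ')' matches '('; pop; stack = (
pos 41: ')' matches '('; pop; stack = (empty)
end: stack empty → VALID
Verdict: properly nested → yes

Answer: yes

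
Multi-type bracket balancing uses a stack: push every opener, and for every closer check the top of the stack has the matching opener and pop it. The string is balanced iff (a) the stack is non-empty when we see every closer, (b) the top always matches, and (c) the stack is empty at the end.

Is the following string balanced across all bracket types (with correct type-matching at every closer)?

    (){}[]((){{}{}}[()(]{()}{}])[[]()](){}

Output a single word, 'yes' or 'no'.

Answer: no

Derivation:
pos 0: push '('; stack = (
pos 1: ')' matches '('; pop; stack = (empty)
pos 2: push '{'; stack = {
pos 3: '}' matches '{'; pop; stack = (empty)
pos 4: push '['; stack = [
pos 5: ']' matches '['; pop; stack = (empty)
pos 6: push '('; stack = (
pos 7: push '('; stack = ((
pos 8: ')' matches '('; pop; stack = (
pos 9: push '{'; stack = ({
pos 10: push '{'; stack = ({{
pos 11: '}' matches '{'; pop; stack = ({
pos 12: push '{'; stack = ({{
pos 13: '}' matches '{'; pop; stack = ({
pos 14: '}' matches '{'; pop; stack = (
pos 15: push '['; stack = ([
pos 16: push '('; stack = ([(
pos 17: ')' matches '('; pop; stack = ([
pos 18: push '('; stack = ([(
pos 19: saw closer ']' but top of stack is '(' (expected ')') → INVALID
Verdict: type mismatch at position 19: ']' closes '(' → no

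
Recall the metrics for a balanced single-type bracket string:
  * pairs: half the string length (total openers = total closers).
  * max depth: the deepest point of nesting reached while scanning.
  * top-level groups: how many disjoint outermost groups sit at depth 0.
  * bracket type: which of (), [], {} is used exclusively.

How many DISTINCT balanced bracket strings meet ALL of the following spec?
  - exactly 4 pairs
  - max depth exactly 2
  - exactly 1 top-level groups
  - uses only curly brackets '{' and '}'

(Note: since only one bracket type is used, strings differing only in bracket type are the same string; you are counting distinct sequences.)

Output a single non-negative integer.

Answer: 1

Derivation:
Spec: pairs=4 depth=2 groups=1
Count(depth <= 2) = 1
Count(depth <= 1) = 0
Count(depth == 2) = 1 - 0 = 1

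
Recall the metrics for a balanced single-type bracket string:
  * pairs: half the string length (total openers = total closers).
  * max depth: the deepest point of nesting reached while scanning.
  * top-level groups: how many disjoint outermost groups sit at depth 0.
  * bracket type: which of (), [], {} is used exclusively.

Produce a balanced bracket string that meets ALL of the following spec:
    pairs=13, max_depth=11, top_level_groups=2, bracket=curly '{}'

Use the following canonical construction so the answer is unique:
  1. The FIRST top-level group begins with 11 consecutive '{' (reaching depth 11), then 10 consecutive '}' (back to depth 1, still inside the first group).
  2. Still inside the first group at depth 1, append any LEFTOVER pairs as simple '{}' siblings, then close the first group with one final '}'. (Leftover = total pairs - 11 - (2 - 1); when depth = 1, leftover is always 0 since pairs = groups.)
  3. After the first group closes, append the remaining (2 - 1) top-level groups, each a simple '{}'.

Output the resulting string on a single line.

Spec: pairs=13 depth=11 groups=2
Leftover pairs = 13 - 11 - (2-1) = 1
First group: deep chain of depth 11 + 1 sibling pairs
Remaining 1 groups: simple '{}' each

Answer: {{{{{{{{{{{}}}}}}}}}}{}}{}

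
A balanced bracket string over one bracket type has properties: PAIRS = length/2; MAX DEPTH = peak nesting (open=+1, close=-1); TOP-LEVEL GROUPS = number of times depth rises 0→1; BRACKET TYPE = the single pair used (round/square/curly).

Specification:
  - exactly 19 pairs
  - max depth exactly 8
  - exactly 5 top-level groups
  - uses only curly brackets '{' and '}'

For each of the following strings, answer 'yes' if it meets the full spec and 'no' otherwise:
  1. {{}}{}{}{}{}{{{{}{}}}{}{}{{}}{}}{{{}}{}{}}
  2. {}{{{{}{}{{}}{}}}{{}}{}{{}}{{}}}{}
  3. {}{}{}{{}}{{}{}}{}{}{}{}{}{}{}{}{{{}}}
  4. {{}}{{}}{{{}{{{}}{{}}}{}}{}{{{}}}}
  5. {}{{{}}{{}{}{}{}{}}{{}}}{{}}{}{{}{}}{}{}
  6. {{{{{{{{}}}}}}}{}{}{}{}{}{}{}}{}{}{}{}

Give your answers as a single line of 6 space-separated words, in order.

Answer: no no no no no yes

Derivation:
String 1 '{{}}{}{}{}{}{{{{}{}}}{}{}{{}}{}}{{{}}{}{}}': depth seq [1 2 1 0 1 0 1 0 1 0 1 0 1 2 3 4 3 4 3 2 1 2 1 2 1 2 3 2 1 2 1 0 1 2 3 2 1 2 1 2 1 0]
  -> pairs=21 depth=4 groups=7 -> no
String 2 '{}{{{{}{}{{}}{}}}{{}}{}{{}}{{}}}{}': depth seq [1 0 1 2 3 4 3 4 3 4 5 4 3 4 3 2 1 2 3 2 1 2 1 2 3 2 1 2 3 2 1 0 1 0]
  -> pairs=17 depth=5 groups=3 -> no
String 3 '{}{}{}{{}}{{}{}}{}{}{}{}{}{}{}{}{{{}}}': depth seq [1 0 1 0 1 0 1 2 1 0 1 2 1 2 1 0 1 0 1 0 1 0 1 0 1 0 1 0 1 0 1 0 1 2 3 2 1 0]
  -> pairs=19 depth=3 groups=14 -> no
String 4 '{{}}{{}}{{{}{{{}}{{}}}{}}{}{{{}}}}': depth seq [1 2 1 0 1 2 1 0 1 2 3 2 3 4 5 4 3 4 5 4 3 2 3 2 1 2 1 2 3 4 3 2 1 0]
  -> pairs=17 depth=5 groups=3 -> no
String 5 '{}{{{}}{{}{}{}{}{}}{{}}}{{}}{}{{}{}}{}{}': depth seq [1 0 1 2 3 2 1 2 3 2 3 2 3 2 3 2 3 2 1 2 3 2 1 0 1 2 1 0 1 0 1 2 1 2 1 0 1 0 1 0]
  -> pairs=20 depth=3 groups=7 -> no
String 6 '{{{{{{{{}}}}}}}{}{}{}{}{}{}{}}{}{}{}{}': depth seq [1 2 3 4 5 6 7 8 7 6 5 4 3 2 1 2 1 2 1 2 1 2 1 2 1 2 1 2 1 0 1 0 1 0 1 0 1 0]
  -> pairs=19 depth=8 groups=5 -> yes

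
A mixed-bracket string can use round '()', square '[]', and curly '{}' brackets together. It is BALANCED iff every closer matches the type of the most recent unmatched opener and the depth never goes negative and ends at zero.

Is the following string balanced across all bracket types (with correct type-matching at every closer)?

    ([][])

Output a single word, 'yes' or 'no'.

pos 0: push '('; stack = (
pos 1: push '['; stack = ([
pos 2: ']' matches '['; pop; stack = (
pos 3: push '['; stack = ([
pos 4: ']' matches '['; pop; stack = (
pos 5: ')' matches '('; pop; stack = (empty)
end: stack empty → VALID
Verdict: properly nested → yes

Answer: yes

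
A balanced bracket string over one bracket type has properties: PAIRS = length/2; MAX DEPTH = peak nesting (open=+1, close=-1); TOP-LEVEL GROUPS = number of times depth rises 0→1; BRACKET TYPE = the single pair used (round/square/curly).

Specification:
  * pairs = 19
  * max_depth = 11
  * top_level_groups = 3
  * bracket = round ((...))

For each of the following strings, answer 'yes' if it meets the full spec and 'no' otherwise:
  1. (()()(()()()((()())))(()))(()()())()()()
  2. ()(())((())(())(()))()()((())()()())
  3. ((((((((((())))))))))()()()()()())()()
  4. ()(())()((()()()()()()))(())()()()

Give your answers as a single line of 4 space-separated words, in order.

String 1 '(()()(()()()((()())))(()))(()()())()()()': depth seq [1 2 1 2 1 2 3 2 3 2 3 2 3 4 5 4 5 4 3 2 1 2 3 2 1 0 1 2 1 2 1 2 1 0 1 0 1 0 1 0]
  -> pairs=20 depth=5 groups=5 -> no
String 2 '()(())((())(())(()))()()((())()()())': depth seq [1 0 1 2 1 0 1 2 3 2 1 2 3 2 1 2 3 2 1 0 1 0 1 0 1 2 3 2 1 2 1 2 1 2 1 0]
  -> pairs=18 depth=3 groups=6 -> no
String 3 '((((((((((())))))))))()()()()()())()()': depth seq [1 2 3 4 5 6 7 8 9 10 11 10 9 8 7 6 5 4 3 2 1 2 1 2 1 2 1 2 1 2 1 2 1 0 1 0 1 0]
  -> pairs=19 depth=11 groups=3 -> yes
String 4 '()(())()((()()()()()()))(())()()()': depth seq [1 0 1 2 1 0 1 0 1 2 3 2 3 2 3 2 3 2 3 2 3 2 1 0 1 2 1 0 1 0 1 0 1 0]
  -> pairs=17 depth=3 groups=8 -> no

Answer: no no yes no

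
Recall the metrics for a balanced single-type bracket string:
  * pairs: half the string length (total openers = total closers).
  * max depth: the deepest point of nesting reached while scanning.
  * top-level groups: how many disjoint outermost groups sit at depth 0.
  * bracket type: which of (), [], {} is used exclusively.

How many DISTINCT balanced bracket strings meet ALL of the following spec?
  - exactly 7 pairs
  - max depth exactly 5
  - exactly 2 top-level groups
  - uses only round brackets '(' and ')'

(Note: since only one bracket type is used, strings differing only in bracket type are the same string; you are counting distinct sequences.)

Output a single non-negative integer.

Spec: pairs=7 depth=5 groups=2
Count(depth <= 5) = 130
Count(depth <= 4) = 114
Count(depth == 5) = 130 - 114 = 16

Answer: 16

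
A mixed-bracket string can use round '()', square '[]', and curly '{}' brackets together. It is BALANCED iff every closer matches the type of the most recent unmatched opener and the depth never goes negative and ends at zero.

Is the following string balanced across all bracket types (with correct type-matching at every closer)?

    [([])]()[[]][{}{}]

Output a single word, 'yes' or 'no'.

Answer: yes

Derivation:
pos 0: push '['; stack = [
pos 1: push '('; stack = [(
pos 2: push '['; stack = [([
pos 3: ']' matches '['; pop; stack = [(
pos 4: ')' matches '('; pop; stack = [
pos 5: ']' matches '['; pop; stack = (empty)
pos 6: push '('; stack = (
pos 7: ')' matches '('; pop; stack = (empty)
pos 8: push '['; stack = [
pos 9: push '['; stack = [[
pos 10: ']' matches '['; pop; stack = [
pos 11: ']' matches '['; pop; stack = (empty)
pos 12: push '['; stack = [
pos 13: push '{'; stack = [{
pos 14: '}' matches '{'; pop; stack = [
pos 15: push '{'; stack = [{
pos 16: '}' matches '{'; pop; stack = [
pos 17: ']' matches '['; pop; stack = (empty)
end: stack empty → VALID
Verdict: properly nested → yes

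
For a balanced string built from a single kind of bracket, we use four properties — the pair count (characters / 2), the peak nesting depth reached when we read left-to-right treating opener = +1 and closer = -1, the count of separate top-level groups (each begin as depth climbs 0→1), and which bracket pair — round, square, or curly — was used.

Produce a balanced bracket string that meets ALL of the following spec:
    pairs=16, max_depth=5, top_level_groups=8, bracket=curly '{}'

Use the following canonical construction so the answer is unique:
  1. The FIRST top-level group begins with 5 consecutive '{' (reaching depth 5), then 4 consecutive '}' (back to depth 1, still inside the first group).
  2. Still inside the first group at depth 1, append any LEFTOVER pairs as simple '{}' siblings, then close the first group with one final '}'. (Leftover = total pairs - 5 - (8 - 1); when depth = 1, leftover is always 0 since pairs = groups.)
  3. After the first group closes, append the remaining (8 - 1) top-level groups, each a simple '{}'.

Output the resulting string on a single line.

Answer: {{{{{}}}}{}{}{}{}}{}{}{}{}{}{}{}

Derivation:
Spec: pairs=16 depth=5 groups=8
Leftover pairs = 16 - 5 - (8-1) = 4
First group: deep chain of depth 5 + 4 sibling pairs
Remaining 7 groups: simple '{}' each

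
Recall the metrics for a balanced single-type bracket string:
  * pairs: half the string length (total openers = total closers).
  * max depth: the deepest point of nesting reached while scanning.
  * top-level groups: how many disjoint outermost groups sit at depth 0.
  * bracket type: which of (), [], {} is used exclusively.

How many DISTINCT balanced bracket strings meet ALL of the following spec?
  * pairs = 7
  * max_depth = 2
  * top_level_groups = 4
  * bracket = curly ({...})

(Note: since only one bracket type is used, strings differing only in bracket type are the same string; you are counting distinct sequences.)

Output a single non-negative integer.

Answer: 20

Derivation:
Spec: pairs=7 depth=2 groups=4
Count(depth <= 2) = 20
Count(depth <= 1) = 0
Count(depth == 2) = 20 - 0 = 20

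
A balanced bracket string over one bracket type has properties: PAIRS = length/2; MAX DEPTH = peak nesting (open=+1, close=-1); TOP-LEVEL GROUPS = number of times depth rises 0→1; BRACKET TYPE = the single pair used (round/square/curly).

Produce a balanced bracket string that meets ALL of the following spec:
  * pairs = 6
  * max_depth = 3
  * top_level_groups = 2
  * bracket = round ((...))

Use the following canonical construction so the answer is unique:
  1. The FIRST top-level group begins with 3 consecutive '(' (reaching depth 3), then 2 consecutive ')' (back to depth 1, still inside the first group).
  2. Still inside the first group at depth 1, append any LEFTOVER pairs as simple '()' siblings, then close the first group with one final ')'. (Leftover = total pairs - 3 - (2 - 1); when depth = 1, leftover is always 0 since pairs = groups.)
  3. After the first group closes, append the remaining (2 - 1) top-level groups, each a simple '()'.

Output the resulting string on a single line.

Answer: ((())()())()

Derivation:
Spec: pairs=6 depth=3 groups=2
Leftover pairs = 6 - 3 - (2-1) = 2
First group: deep chain of depth 3 + 2 sibling pairs
Remaining 1 groups: simple '()' each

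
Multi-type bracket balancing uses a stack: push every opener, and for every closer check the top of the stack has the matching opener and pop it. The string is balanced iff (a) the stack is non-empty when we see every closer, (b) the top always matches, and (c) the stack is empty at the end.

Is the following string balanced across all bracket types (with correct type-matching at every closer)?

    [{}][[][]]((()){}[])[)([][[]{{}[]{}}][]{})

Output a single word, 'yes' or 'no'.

Answer: no

Derivation:
pos 0: push '['; stack = [
pos 1: push '{'; stack = [{
pos 2: '}' matches '{'; pop; stack = [
pos 3: ']' matches '['; pop; stack = (empty)
pos 4: push '['; stack = [
pos 5: push '['; stack = [[
pos 6: ']' matches '['; pop; stack = [
pos 7: push '['; stack = [[
pos 8: ']' matches '['; pop; stack = [
pos 9: ']' matches '['; pop; stack = (empty)
pos 10: push '('; stack = (
pos 11: push '('; stack = ((
pos 12: push '('; stack = (((
pos 13: ')' matches '('; pop; stack = ((
pos 14: ')' matches '('; pop; stack = (
pos 15: push '{'; stack = ({
pos 16: '}' matches '{'; pop; stack = (
pos 17: push '['; stack = ([
pos 18: ']' matches '['; pop; stack = (
pos 19: ')' matches '('; pop; stack = (empty)
pos 20: push '['; stack = [
pos 21: saw closer ')' but top of stack is '[' (expected ']') → INVALID
Verdict: type mismatch at position 21: ')' closes '[' → no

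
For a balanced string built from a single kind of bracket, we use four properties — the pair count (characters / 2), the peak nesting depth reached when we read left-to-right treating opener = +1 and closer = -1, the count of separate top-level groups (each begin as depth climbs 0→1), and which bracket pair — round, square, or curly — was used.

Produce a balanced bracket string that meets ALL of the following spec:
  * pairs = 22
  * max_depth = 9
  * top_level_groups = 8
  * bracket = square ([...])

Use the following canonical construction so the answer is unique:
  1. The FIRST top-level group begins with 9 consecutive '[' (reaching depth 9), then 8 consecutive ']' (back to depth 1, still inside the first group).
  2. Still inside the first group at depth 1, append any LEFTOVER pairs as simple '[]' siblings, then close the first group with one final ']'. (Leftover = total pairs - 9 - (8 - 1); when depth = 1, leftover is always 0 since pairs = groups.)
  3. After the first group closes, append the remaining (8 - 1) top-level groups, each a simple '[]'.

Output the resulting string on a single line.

Answer: [[[[[[[[[]]]]]]]][][][][][][]][][][][][][][]

Derivation:
Spec: pairs=22 depth=9 groups=8
Leftover pairs = 22 - 9 - (8-1) = 6
First group: deep chain of depth 9 + 6 sibling pairs
Remaining 7 groups: simple '[]' each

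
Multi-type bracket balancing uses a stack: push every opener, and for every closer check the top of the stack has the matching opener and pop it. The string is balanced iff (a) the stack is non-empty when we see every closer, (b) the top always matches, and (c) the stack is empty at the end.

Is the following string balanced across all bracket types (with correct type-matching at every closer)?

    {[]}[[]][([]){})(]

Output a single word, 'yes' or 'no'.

Answer: no

Derivation:
pos 0: push '{'; stack = {
pos 1: push '['; stack = {[
pos 2: ']' matches '['; pop; stack = {
pos 3: '}' matches '{'; pop; stack = (empty)
pos 4: push '['; stack = [
pos 5: push '['; stack = [[
pos 6: ']' matches '['; pop; stack = [
pos 7: ']' matches '['; pop; stack = (empty)
pos 8: push '['; stack = [
pos 9: push '('; stack = [(
pos 10: push '['; stack = [([
pos 11: ']' matches '['; pop; stack = [(
pos 12: ')' matches '('; pop; stack = [
pos 13: push '{'; stack = [{
pos 14: '}' matches '{'; pop; stack = [
pos 15: saw closer ')' but top of stack is '[' (expected ']') → INVALID
Verdict: type mismatch at position 15: ')' closes '[' → no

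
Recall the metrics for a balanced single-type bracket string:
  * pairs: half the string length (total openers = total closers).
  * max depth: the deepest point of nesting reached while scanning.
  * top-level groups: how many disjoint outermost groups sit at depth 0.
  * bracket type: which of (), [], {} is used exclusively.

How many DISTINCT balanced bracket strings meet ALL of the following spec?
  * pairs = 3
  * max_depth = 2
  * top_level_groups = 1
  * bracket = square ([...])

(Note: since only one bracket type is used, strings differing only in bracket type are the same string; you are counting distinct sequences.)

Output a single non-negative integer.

Answer: 1

Derivation:
Spec: pairs=3 depth=2 groups=1
Count(depth <= 2) = 1
Count(depth <= 1) = 0
Count(depth == 2) = 1 - 0 = 1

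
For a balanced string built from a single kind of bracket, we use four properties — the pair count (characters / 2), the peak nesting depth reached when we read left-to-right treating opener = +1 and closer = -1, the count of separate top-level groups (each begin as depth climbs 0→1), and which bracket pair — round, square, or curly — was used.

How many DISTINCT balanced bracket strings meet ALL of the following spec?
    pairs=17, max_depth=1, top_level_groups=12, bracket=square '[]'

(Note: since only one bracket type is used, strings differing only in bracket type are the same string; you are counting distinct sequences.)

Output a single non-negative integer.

Answer: 0

Derivation:
Spec: pairs=17 depth=1 groups=12
Count(depth <= 1) = 0
Count(depth <= 0) = 0
Count(depth == 1) = 0 - 0 = 0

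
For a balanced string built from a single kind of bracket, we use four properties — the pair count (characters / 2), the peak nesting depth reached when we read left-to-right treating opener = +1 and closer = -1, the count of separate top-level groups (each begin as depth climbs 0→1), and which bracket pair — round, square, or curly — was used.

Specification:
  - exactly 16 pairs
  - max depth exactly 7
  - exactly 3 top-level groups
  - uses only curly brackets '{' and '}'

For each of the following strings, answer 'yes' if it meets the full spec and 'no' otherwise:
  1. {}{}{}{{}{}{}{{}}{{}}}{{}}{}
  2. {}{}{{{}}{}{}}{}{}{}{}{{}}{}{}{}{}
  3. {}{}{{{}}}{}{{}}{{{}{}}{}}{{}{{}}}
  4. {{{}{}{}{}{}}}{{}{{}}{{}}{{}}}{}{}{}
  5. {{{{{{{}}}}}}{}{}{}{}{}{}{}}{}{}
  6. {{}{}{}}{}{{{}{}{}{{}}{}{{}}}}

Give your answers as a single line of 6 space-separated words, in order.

String 1 '{}{}{}{{}{}{}{{}}{{}}}{{}}{}': depth seq [1 0 1 0 1 0 1 2 1 2 1 2 1 2 3 2 1 2 3 2 1 0 1 2 1 0 1 0]
  -> pairs=14 depth=3 groups=6 -> no
String 2 '{}{}{{{}}{}{}}{}{}{}{}{{}}{}{}{}{}': depth seq [1 0 1 0 1 2 3 2 1 2 1 2 1 0 1 0 1 0 1 0 1 0 1 2 1 0 1 0 1 0 1 0 1 0]
  -> pairs=17 depth=3 groups=12 -> no
String 3 '{}{}{{{}}}{}{{}}{{{}{}}{}}{{}{{}}}': depth seq [1 0 1 0 1 2 3 2 1 0 1 0 1 2 1 0 1 2 3 2 3 2 1 2 1 0 1 2 1 2 3 2 1 0]
  -> pairs=17 depth=3 groups=7 -> no
String 4 '{{{}{}{}{}{}}}{{}{{}}{{}}{{}}}{}{}{}': depth seq [1 2 3 2 3 2 3 2 3 2 3 2 1 0 1 2 1 2 3 2 1 2 3 2 1 2 3 2 1 0 1 0 1 0 1 0]
  -> pairs=18 depth=3 groups=5 -> no
String 5 '{{{{{{{}}}}}}{}{}{}{}{}{}{}}{}{}': depth seq [1 2 3 4 5 6 7 6 5 4 3 2 1 2 1 2 1 2 1 2 1 2 1 2 1 2 1 0 1 0 1 0]
  -> pairs=16 depth=7 groups=3 -> yes
String 6 '{{}{}{}}{}{{{}{}{}{{}}{}{{}}}}': depth seq [1 2 1 2 1 2 1 0 1 0 1 2 3 2 3 2 3 2 3 4 3 2 3 2 3 4 3 2 1 0]
  -> pairs=15 depth=4 groups=3 -> no

Answer: no no no no yes no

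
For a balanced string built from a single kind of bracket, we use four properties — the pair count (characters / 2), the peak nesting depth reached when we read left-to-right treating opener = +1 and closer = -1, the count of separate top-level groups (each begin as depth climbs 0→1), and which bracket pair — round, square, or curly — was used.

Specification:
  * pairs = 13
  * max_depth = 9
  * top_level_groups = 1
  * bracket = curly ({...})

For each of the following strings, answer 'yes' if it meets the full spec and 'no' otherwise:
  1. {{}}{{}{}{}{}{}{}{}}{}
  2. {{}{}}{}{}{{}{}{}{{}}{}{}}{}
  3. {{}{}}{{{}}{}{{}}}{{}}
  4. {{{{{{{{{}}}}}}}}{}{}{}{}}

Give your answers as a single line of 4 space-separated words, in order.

String 1 '{{}}{{}{}{}{}{}{}{}}{}': depth seq [1 2 1 0 1 2 1 2 1 2 1 2 1 2 1 2 1 2 1 0 1 0]
  -> pairs=11 depth=2 groups=3 -> no
String 2 '{{}{}}{}{}{{}{}{}{{}}{}{}}{}': depth seq [1 2 1 2 1 0 1 0 1 0 1 2 1 2 1 2 1 2 3 2 1 2 1 2 1 0 1 0]
  -> pairs=14 depth=3 groups=5 -> no
String 3 '{{}{}}{{{}}{}{{}}}{{}}': depth seq [1 2 1 2 1 0 1 2 3 2 1 2 1 2 3 2 1 0 1 2 1 0]
  -> pairs=11 depth=3 groups=3 -> no
String 4 '{{{{{{{{{}}}}}}}}{}{}{}{}}': depth seq [1 2 3 4 5 6 7 8 9 8 7 6 5 4 3 2 1 2 1 2 1 2 1 2 1 0]
  -> pairs=13 depth=9 groups=1 -> yes

Answer: no no no yes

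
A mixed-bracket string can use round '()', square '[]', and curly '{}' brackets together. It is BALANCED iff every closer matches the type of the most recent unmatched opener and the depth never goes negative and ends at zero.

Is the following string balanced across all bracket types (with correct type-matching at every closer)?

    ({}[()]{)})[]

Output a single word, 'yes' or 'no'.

Answer: no

Derivation:
pos 0: push '('; stack = (
pos 1: push '{'; stack = ({
pos 2: '}' matches '{'; pop; stack = (
pos 3: push '['; stack = ([
pos 4: push '('; stack = ([(
pos 5: ')' matches '('; pop; stack = ([
pos 6: ']' matches '['; pop; stack = (
pos 7: push '{'; stack = ({
pos 8: saw closer ')' but top of stack is '{' (expected '}') → INVALID
Verdict: type mismatch at position 8: ')' closes '{' → no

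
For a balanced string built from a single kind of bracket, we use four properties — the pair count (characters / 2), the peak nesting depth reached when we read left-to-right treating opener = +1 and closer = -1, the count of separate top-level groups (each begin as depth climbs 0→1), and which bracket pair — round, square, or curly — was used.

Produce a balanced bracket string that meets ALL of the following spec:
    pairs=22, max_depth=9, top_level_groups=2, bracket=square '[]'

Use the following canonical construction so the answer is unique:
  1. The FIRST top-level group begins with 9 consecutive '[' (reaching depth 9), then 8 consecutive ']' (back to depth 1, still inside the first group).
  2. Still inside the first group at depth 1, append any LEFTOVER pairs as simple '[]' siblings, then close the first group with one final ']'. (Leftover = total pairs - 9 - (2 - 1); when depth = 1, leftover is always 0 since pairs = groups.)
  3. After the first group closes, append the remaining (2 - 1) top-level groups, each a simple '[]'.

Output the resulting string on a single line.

Answer: [[[[[[[[[]]]]]]]][][][][][][][][][][][][]][]

Derivation:
Spec: pairs=22 depth=9 groups=2
Leftover pairs = 22 - 9 - (2-1) = 12
First group: deep chain of depth 9 + 12 sibling pairs
Remaining 1 groups: simple '[]' each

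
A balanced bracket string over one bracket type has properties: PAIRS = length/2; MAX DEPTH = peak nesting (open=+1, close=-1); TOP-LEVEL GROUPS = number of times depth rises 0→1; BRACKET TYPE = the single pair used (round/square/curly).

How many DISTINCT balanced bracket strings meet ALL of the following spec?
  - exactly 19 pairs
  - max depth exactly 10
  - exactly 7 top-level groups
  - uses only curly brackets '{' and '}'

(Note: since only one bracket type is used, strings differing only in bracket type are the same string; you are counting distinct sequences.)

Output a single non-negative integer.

Spec: pairs=19 depth=10 groups=7
Count(depth <= 10) = 31863293
Count(depth <= 9) = 31843385
Count(depth == 10) = 31863293 - 31843385 = 19908

Answer: 19908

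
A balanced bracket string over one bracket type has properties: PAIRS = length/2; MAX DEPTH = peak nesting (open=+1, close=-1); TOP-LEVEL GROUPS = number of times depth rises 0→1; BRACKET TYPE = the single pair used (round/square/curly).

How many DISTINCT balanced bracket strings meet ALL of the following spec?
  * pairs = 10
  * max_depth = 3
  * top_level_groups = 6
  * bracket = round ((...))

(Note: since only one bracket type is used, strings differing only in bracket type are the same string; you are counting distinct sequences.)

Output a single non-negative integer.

Answer: 237

Derivation:
Spec: pairs=10 depth=3 groups=6
Count(depth <= 3) = 363
Count(depth <= 2) = 126
Count(depth == 3) = 363 - 126 = 237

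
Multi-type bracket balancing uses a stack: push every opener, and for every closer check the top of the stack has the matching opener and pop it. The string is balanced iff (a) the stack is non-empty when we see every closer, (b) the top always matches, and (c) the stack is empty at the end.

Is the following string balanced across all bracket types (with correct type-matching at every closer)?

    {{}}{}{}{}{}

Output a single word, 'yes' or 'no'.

pos 0: push '{'; stack = {
pos 1: push '{'; stack = {{
pos 2: '}' matches '{'; pop; stack = {
pos 3: '}' matches '{'; pop; stack = (empty)
pos 4: push '{'; stack = {
pos 5: '}' matches '{'; pop; stack = (empty)
pos 6: push '{'; stack = {
pos 7: '}' matches '{'; pop; stack = (empty)
pos 8: push '{'; stack = {
pos 9: '}' matches '{'; pop; stack = (empty)
pos 10: push '{'; stack = {
pos 11: '}' matches '{'; pop; stack = (empty)
end: stack empty → VALID
Verdict: properly nested → yes

Answer: yes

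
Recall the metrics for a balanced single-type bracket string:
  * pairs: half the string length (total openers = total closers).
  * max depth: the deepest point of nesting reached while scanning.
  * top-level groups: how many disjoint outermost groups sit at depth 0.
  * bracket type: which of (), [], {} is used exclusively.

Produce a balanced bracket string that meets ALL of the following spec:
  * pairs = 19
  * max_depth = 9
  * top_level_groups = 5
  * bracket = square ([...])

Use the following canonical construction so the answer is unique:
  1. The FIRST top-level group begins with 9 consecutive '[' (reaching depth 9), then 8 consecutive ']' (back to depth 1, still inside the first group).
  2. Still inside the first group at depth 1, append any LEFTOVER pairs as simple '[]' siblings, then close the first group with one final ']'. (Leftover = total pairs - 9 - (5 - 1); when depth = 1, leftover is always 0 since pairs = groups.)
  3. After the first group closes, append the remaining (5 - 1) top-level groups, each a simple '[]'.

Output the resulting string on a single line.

Spec: pairs=19 depth=9 groups=5
Leftover pairs = 19 - 9 - (5-1) = 6
First group: deep chain of depth 9 + 6 sibling pairs
Remaining 4 groups: simple '[]' each

Answer: [[[[[[[[[]]]]]]]][][][][][][]][][][][]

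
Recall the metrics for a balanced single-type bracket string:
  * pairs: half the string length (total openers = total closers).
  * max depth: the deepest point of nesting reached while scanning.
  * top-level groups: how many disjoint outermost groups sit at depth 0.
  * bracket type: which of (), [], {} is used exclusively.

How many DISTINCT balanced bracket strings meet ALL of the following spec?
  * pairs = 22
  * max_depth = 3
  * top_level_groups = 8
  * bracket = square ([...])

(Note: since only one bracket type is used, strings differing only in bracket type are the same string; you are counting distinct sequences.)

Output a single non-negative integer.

Answer: 62479048

Derivation:
Spec: pairs=22 depth=3 groups=8
Count(depth <= 3) = 62595328
Count(depth <= 2) = 116280
Count(depth == 3) = 62595328 - 116280 = 62479048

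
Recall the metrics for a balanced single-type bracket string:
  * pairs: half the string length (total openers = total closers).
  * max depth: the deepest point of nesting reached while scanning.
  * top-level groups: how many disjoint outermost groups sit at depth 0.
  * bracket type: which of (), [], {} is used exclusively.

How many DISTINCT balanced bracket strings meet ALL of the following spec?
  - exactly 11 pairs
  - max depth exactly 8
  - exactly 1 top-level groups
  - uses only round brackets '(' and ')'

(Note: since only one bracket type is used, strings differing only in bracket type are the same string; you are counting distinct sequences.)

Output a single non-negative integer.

Answer: 629

Derivation:
Spec: pairs=11 depth=8 groups=1
Count(depth <= 8) = 16645
Count(depth <= 7) = 16016
Count(depth == 8) = 16645 - 16016 = 629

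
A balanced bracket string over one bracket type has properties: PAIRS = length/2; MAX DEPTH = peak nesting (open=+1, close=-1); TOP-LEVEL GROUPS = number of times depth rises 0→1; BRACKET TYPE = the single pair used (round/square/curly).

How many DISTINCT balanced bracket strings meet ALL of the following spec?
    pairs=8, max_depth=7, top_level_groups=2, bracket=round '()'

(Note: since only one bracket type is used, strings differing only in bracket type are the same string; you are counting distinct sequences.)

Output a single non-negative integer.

Spec: pairs=8 depth=7 groups=2
Count(depth <= 7) = 429
Count(depth <= 6) = 427
Count(depth == 7) = 429 - 427 = 2

Answer: 2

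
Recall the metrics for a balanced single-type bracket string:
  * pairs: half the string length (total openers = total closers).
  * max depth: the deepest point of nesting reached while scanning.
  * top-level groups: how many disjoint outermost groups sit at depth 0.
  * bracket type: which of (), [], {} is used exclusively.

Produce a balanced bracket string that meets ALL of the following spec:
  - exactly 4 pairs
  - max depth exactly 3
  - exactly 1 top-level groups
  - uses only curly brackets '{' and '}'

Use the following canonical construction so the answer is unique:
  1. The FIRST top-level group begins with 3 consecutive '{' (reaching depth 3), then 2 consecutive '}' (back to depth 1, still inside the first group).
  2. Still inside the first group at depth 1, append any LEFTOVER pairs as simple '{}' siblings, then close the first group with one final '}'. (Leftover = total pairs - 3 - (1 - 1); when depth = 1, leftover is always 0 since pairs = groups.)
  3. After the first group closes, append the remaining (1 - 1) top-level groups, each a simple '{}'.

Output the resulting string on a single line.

Answer: {{{}}{}}

Derivation:
Spec: pairs=4 depth=3 groups=1
Leftover pairs = 4 - 3 - (1-1) = 1
First group: deep chain of depth 3 + 1 sibling pairs
Remaining 0 groups: simple '{}' each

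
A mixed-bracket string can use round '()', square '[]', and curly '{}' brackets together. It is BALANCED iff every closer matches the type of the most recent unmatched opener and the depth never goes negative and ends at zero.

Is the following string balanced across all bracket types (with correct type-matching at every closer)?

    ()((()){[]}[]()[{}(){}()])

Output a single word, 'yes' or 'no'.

pos 0: push '('; stack = (
pos 1: ')' matches '('; pop; stack = (empty)
pos 2: push '('; stack = (
pos 3: push '('; stack = ((
pos 4: push '('; stack = (((
pos 5: ')' matches '('; pop; stack = ((
pos 6: ')' matches '('; pop; stack = (
pos 7: push '{'; stack = ({
pos 8: push '['; stack = ({[
pos 9: ']' matches '['; pop; stack = ({
pos 10: '}' matches '{'; pop; stack = (
pos 11: push '['; stack = ([
pos 12: ']' matches '['; pop; stack = (
pos 13: push '('; stack = ((
pos 14: ')' matches '('; pop; stack = (
pos 15: push '['; stack = ([
pos 16: push '{'; stack = ([{
pos 17: '}' matches '{'; pop; stack = ([
pos 18: push '('; stack = ([(
pos 19: ')' matches '('; pop; stack = ([
pos 20: push '{'; stack = ([{
pos 21: '}' matches '{'; pop; stack = ([
pos 22: push '('; stack = ([(
pos 23: ')' matches '('; pop; stack = ([
pos 24: ']' matches '['; pop; stack = (
pos 25: ')' matches '('; pop; stack = (empty)
end: stack empty → VALID
Verdict: properly nested → yes

Answer: yes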